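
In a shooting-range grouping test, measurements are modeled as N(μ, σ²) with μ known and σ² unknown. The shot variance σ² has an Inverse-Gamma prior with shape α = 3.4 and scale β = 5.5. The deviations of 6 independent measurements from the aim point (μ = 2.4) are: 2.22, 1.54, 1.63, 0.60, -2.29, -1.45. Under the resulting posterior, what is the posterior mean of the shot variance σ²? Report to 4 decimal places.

2.6540

With known mean μ and an Inverse-Gamma(α, β) prior on σ², the Normal likelihood is conjugate: posterior is Inv-Gamma(α + n/2, β + Σ(xᵢ−μ)²/2).
Σ(xᵢ−μ)² = (2.22)² + (1.54)² + (1.63)² + (0.60)² + (-2.29)² + (-1.45)² = 17.6635.
Posterior: Inv-Gamma(3.4 + 6/2, 5.5 + 17.6635/2) = Inv-Gamma(6.40, 14.33175).
E[σ²|data] = β/(α−1) = 14.33175/5.40 = 2.6540.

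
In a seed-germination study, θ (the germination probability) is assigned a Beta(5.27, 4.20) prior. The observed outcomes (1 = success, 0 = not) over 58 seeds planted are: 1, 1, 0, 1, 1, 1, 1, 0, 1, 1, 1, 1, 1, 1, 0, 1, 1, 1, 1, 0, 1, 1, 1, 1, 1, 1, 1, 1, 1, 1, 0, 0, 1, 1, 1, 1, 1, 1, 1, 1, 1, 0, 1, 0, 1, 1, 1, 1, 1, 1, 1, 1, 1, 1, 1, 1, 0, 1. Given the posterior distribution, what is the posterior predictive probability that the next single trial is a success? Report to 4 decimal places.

0.8044

The Beta prior is conjugate to a Binomial/Bernoulli likelihood; the update adds successes to α and failures to β.
Posterior: Beta(α+k, β+n−k) = Beta(5.27+49, 4.20+9) = Beta(54.27, 13.20).
For a single future Bernoulli trial, P(success | data) = α/(α+β) = 0.8044.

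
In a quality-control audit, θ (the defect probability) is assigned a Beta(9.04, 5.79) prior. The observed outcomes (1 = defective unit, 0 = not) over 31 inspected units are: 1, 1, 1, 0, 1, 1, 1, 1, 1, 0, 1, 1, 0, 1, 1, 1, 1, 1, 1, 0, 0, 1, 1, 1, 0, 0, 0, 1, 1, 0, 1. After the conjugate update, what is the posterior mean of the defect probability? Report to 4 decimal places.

0.6773

The Beta prior is conjugate to a Binomial/Bernoulli likelihood; the update adds successes to α and failures to β.
Posterior: Beta(α+k, β+n−k) = Beta(9.04+22, 5.79+9) = Beta(31.04, 14.79).
Posterior mean = α/(α+β) = 31.04/45.83 = 0.6773.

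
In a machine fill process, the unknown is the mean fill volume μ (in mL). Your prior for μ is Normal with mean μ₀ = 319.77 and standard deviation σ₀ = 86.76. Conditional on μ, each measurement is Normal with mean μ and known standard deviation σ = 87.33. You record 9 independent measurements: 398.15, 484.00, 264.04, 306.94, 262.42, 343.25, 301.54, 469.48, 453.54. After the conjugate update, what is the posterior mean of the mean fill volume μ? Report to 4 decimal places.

For Normal data with known variance σ², a Normal(μ₀, σ₀²) prior on μ is conjugate. Posterior precision = 1/σ₀² + n/σ²; posterior mean is the precision-weighted average of μ₀ and x̄.
Σxᵢ = 398.15 + 484.00 + 264.04 + 306.94 + 262.42 + 343.25 + 301.54 + 469.48 + 453.54 = 3283.36, so n·x̄ = 3283.36.
σ₀² = 86.76² = 7527.2976, σ² = 87.33² = 7626.5289; σ² + n·σ₀² = 7626.5289 + 9·7527.2976 = 75372.2073.
Posterior mean = (μ₀/σ₀² + n·x̄/σ²)/(1/σ₀² + n/σ²) = (σ²·μ₀ + σ₀²·n·x̄)/(σ² + n·σ₀²) = (7626.5289·319.77 + 7527.2976·3283.36)/75372.2073 = 27153562.994289/75372.2073 = 360.2596.

360.2596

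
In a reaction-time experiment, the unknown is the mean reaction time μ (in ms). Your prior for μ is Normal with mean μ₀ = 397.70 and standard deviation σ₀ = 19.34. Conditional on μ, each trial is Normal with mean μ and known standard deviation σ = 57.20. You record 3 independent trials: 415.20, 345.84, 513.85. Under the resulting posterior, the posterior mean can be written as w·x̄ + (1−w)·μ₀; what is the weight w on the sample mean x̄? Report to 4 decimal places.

For Normal data with known variance σ², a Normal(μ₀, σ₀²) prior on μ is conjugate. Posterior precision = 1/σ₀² + n/σ²; posterior mean is the precision-weighted average of μ₀ and x̄.
σ₀² = 19.34² = 374.0356, σ² = 57.20² = 3271.84. Prior precision 1/σ₀² = 1/374.0356; data precision n/σ² = 3/3271.84.
w = (n/σ²)/(1/σ₀² + n/σ²) = n·σ₀²/(σ² + n·σ₀²) = 3·374.0356/(3271.84 + 3·374.0356) = 1122.1068/4393.9468 = 0.2554.

0.2554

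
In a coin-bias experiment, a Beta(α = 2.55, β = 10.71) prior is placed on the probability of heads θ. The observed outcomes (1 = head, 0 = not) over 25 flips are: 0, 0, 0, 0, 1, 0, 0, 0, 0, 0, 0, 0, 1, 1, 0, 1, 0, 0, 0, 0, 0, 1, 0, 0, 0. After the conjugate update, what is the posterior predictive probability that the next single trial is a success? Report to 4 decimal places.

The Beta prior is conjugate to a Binomial/Bernoulli likelihood; the update adds successes to α and failures to β.
Posterior: Beta(α+k, β+n−k) = Beta(2.55+5, 10.71+20) = Beta(7.55, 30.71).
For a single future Bernoulli trial, P(success | data) = α/(α+β) = 0.1973.

0.1973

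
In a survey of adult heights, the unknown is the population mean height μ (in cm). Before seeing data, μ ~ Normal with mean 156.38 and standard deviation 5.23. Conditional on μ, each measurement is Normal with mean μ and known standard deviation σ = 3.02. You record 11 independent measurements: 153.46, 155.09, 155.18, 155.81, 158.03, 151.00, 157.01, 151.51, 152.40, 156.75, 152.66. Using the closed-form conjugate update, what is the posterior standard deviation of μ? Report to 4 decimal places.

0.8971

For Normal data with known variance σ², a Normal(μ₀, σ₀²) prior on μ is conjugate. Posterior precision = 1/σ₀² + n/σ²; posterior mean is the precision-weighted average of μ₀ and x̄.
σ₀² = 5.23² = 27.3529, σ² = 3.02² = 9.1204; σ² + n·σ₀² = 9.1204 + 11·27.3529 = 310.0023.
Posterior precision = 1/σ₀² + n/σ² = 1/27.3529 + 11/9.1204 = (σ² + n·σ₀²)/(σ₀²σ²) = 310.0023/(27.3529·9.1204); posterior variance σₙ² = σ₀²σ²/(σ² + n·σ₀²) = 27.3529·9.1204/310.0023 = 0.804734.
Posterior SD = √σₙ² = √(27.3529·9.1204/310.0023) = 0.8971.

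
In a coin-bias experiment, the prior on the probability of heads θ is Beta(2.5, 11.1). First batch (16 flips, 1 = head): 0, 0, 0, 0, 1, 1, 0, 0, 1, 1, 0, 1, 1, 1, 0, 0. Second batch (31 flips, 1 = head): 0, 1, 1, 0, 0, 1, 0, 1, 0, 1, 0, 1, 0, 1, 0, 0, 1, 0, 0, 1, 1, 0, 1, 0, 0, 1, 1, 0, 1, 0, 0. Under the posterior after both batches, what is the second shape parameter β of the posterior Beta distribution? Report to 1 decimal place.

37.1

The Beta prior is conjugate to a Binomial/Bernoulli likelihood; the update adds successes to α and failures to β.
After batch 1: Beta(2.5+7, 11.1+9) = Beta(9.5, 20.1).
After batch 2: Beta(9.5+14, 20.1+17) = Beta(23.5, 37.1).
Posterior β = 37.1.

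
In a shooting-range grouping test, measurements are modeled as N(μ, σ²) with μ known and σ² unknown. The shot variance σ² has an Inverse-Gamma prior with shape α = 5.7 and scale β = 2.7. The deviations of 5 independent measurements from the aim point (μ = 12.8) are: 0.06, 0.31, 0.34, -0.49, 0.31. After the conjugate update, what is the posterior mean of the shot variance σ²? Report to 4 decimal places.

With known mean μ and an Inverse-Gamma(α, β) prior on σ², the Normal likelihood is conjugate: posterior is Inv-Gamma(α + n/2, β + Σ(xᵢ−μ)²/2).
Σ(xᵢ−μ)² = (0.06)² + (0.31)² + (0.34)² + (-0.49)² + (0.31)² = 0.5515.
Posterior: Inv-Gamma(5.7 + 5/2, 2.7 + 0.5515/2) = Inv-Gamma(8.20, 2.97575).
E[σ²|data] = β/(α−1) = 2.97575/7.20 = 0.4133.

0.4133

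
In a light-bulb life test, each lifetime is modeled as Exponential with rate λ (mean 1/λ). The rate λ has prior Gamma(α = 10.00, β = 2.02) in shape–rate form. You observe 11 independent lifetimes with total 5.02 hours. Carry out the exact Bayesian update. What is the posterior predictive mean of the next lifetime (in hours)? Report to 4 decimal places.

With a Gamma(shape α, rate β) prior on the exponential rate λ, the posterior after n observations with total T = Σxᵢ is Gamma(α+n, β+T).
Posterior: Gamma(10.00+11, 2.02+5.02) = Gamma(21.00, 7.04).
The predictive distribution for the next observation is Lomax; its mean is β/(α−1) = 7.04/20.00 = 0.3520.

0.3520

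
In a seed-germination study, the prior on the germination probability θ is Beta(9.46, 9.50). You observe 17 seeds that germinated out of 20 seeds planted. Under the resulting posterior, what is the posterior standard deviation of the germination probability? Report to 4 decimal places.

0.0738

The Beta prior is conjugate to a Binomial/Bernoulli likelihood; the update adds successes to α and failures to β.
Posterior: Beta(α+k, β+n−k) = Beta(9.46+17, 9.50+3) = Beta(26.46, 12.50).
Var = αβ/((α+β)²(α+β+1)) = 26.46·12.50/(38.96²·39.96) = 0.00545301; SD = √0.00545301 = 0.0738.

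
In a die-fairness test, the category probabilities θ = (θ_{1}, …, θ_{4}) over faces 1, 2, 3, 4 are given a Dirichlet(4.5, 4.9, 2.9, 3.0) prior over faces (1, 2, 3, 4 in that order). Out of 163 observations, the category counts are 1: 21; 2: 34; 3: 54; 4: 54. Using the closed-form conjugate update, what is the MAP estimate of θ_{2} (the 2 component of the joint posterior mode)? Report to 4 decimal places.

0.2174

The Dirichlet prior is conjugate to the Multinomial likelihood: each posterior αⱼ = prior αⱼ + observed count nⱼ.
Posterior concentration: (25.5, 38.9, 56.9, 57.0), total = 178.3.
Joint mode component: (α_{2}−1)/(Σα−K) = 37.9/174.3 = 0.2174.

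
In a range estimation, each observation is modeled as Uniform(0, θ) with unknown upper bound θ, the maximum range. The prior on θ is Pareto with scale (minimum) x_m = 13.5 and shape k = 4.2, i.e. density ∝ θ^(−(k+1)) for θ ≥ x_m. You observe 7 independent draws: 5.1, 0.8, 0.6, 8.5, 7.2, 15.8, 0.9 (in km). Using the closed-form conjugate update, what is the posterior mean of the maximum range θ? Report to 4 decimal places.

A Pareto(scale x_m, shape k) prior on the upper bound θ of Uniform(0, θ) is conjugate: posterior is Pareto(max(x_m, max xᵢ), k + n).
Sample maximum = 15.8; prior scale x_m = 13.5 → posterior scale = max = 15.8.
Posterior shape = 4.2 + 7 = 11.2.
E[θ|data] = k·x_m/(k−1) = 11.2·15.8/10.2 = 17.3490.

17.3490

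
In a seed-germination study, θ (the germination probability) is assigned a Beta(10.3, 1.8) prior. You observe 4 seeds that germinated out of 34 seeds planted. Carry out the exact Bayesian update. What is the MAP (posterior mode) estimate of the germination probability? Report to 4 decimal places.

The Beta prior is conjugate to a Binomial/Bernoulli likelihood; the update adds successes to α and failures to β.
Posterior: Beta(α+k, β+n−k) = Beta(10.3+4, 1.8+30) = Beta(14.3, 31.8).
Mode of Beta(a,b) for a,b>1 is (a−1)/(a+b−2) = 13.3/44.1 = 0.3016.

0.3016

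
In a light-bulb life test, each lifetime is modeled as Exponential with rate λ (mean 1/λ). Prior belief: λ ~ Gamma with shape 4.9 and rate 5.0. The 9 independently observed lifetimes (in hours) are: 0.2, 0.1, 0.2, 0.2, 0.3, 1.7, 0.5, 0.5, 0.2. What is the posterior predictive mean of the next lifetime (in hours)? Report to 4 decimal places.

With a Gamma(shape α, rate β) prior on the exponential rate λ, the posterior after n observations with total T = Σxᵢ is Gamma(α+n, β+T).
Sum of observations T = 3.9 hours; n = 9.
Posterior: Gamma(4.9+9, 5.0+3.9) = Gamma(13.9, 8.9).
The predictive distribution for the next observation is Lomax; its mean is β/(α−1) = 8.9/12.9 = 0.6899.

0.6899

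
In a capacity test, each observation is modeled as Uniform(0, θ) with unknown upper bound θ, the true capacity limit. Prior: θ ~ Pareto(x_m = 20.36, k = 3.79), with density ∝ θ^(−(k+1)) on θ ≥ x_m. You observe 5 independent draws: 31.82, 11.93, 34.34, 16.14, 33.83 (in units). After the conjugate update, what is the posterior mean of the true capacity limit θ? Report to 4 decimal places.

38.7482

A Pareto(scale x_m, shape k) prior on the upper bound θ of Uniform(0, θ) is conjugate: posterior is Pareto(max(x_m, max xᵢ), k + n).
Sample maximum = 34.34; prior scale x_m = 20.36 → posterior scale = max = 34.34.
Posterior shape = 3.79 + 5 = 8.79.
E[θ|data] = k·x_m/(k−1) = 8.79·34.34/7.79 = 38.7482.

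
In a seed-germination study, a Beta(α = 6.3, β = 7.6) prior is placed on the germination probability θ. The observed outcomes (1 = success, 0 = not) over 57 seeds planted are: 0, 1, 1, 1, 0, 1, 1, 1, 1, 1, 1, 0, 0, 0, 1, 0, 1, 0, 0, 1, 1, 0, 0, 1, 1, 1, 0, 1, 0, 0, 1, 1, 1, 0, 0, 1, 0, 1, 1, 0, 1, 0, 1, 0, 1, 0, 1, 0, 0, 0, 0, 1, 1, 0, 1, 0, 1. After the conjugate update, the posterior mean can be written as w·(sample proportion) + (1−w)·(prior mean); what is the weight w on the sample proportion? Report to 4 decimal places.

0.8039

The Beta prior is conjugate to a Binomial/Bernoulli likelihood; the update adds successes to α and failures to β.
Posterior mean = (α₀+k)/(α₀+β₀+n) = [n/(α₀+β₀+n)]·(k/n) + [(α₀+β₀)/(α₀+β₀+n)]·α₀/(α₀+β₀), so only n and the prior enter the weight.
The weight on the data is w = n/(α₀+β₀+n) = 57/(6.3+7.6+57) = 57/70.9 = 0.8039.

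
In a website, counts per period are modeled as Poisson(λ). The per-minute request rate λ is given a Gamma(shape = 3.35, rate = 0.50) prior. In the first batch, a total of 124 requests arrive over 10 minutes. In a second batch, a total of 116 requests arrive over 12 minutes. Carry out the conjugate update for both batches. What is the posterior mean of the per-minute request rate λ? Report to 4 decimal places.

With a Gamma(shape α, rate β) prior, the Poisson likelihood is conjugate: the posterior is Gamma(α + ΣXᵢ, β + n).
After batch 1: Gamma(α+S, β+n) = Gamma(3.35+124, 0.50+10) = Gamma(127.35, 10.50).
After batch 2: Gamma(α+S, β+n) = Gamma(127.35+116, 10.50+12) = Gamma(243.35, 22.50).
Posterior mean = α/β = 243.35/22.50 = 10.8156.

10.8156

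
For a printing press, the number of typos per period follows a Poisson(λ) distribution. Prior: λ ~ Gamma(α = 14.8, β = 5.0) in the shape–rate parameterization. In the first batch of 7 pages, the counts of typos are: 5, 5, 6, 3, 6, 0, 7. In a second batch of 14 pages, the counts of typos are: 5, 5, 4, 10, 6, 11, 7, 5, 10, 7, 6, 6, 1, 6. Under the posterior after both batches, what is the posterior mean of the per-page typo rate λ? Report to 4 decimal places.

With a Gamma(shape α, rate β) prior, the Poisson likelihood is conjugate: the posterior is Gamma(α + ΣXᵢ, β + n).
Batch 1: sum of counts S = 32 over n = 7 pages.
After batch 1: Gamma(α+S, β+n) = Gamma(14.8+32, 5.0+7) = Gamma(46.8, 12.0).
Batch 2: sum of counts S = 89 over n = 14 pages.
After batch 2: Gamma(α+S, β+n) = Gamma(46.8+89, 12.0+14) = Gamma(135.8, 26.0).
Posterior mean = α/β = 135.8/26.0 = 5.2231.

5.2231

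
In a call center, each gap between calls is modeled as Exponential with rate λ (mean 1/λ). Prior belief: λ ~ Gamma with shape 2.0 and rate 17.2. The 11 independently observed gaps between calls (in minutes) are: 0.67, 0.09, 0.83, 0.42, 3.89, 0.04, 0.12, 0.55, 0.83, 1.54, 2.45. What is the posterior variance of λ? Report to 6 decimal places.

With a Gamma(shape α, rate β) prior on the exponential rate λ, the posterior after n observations with total T = Σxᵢ is Gamma(α+n, β+T).
Sum of observations T = 11.43 minutes; n = 11.
Posterior: Gamma(2.0+11, 17.2+11.43) = Gamma(13.0, 28.63).
Var = α/β² = 0.015860.

0.015860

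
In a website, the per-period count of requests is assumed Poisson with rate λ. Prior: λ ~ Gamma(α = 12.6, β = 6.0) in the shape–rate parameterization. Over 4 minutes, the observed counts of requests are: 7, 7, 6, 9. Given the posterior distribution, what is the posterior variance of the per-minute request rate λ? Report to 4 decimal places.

With a Gamma(shape α, rate β) prior, the Poisson likelihood is conjugate: the posterior is Gamma(α + ΣXᵢ, β + n).
Sum of counts S = 29 over n = 4 minutes.
Posterior: Gamma(α+S, β+n) = Gamma(12.6+29, 6.0+4) = Gamma(41.6, 10.0).
Var = α/β² = 41.6/10.0² = 0.4160.

0.4160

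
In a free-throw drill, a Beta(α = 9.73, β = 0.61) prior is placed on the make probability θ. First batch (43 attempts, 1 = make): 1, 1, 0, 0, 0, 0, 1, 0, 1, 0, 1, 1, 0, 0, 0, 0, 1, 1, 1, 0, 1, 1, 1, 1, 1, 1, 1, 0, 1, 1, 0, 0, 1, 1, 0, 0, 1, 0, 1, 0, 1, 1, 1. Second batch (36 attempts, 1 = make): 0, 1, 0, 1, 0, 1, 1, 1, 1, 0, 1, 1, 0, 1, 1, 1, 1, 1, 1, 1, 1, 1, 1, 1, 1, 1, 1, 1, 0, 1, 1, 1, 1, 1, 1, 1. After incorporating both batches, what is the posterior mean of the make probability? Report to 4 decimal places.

The Beta prior is conjugate to a Binomial/Bernoulli likelihood; the update adds successes to α and failures to β.
After batch 1: Beta(9.73+25, 0.61+18) = Beta(34.73, 18.61).
After batch 2: Beta(34.73+30, 18.61+6) = Beta(64.73, 24.61).
Posterior mean = α/(α+β) = 64.73/89.34 = 0.7245.

0.7245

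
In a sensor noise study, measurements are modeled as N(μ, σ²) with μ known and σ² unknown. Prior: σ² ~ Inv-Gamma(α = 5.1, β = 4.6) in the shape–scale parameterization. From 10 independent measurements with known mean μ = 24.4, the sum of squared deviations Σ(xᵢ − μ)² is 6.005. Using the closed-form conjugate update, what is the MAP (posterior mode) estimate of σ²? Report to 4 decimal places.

With known mean μ and an Inverse-Gamma(α, β) prior on σ², the Normal likelihood is conjugate: posterior is Inv-Gamma(α + n/2, β + Σ(xᵢ−μ)²/2).
Posterior: Inv-Gamma(5.1 + 10/2, 4.6 + 6.005/2) = Inv-Gamma(10.10, 7.6025).
Mode = β/(α+1) = 7.6025/11.10 = 0.6849.

0.6849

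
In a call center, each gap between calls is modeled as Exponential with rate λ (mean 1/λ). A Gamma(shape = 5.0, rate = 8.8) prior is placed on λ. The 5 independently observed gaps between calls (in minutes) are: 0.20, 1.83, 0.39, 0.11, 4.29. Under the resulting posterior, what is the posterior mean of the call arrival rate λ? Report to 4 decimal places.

With a Gamma(shape α, rate β) prior on the exponential rate λ, the posterior after n observations with total T = Σxᵢ is Gamma(α+n, β+T).
Sum of observations T = 6.82 minutes; n = 5.
Posterior: Gamma(5.0+5, 8.8+6.82) = Gamma(10.0, 15.62).
Posterior mean of λ = α/β = 10.0/15.62 = 0.6402.

0.6402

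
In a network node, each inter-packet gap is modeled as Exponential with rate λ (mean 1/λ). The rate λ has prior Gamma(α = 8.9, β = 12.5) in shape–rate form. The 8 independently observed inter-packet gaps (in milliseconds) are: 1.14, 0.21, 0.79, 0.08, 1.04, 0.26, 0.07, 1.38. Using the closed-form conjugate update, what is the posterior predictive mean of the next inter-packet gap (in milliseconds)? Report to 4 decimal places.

1.0987

With a Gamma(shape α, rate β) prior on the exponential rate λ, the posterior after n observations with total T = Σxᵢ is Gamma(α+n, β+T).
Sum of observations T = 4.97 milliseconds; n = 8.
Posterior: Gamma(8.9+8, 12.5+4.97) = Gamma(16.9, 17.47).
The predictive distribution for the next observation is Lomax; its mean is β/(α−1) = 17.47/15.9 = 1.0987.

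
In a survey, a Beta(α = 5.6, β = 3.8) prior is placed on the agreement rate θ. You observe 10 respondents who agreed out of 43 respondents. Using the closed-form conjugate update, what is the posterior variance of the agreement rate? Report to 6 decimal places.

0.003915

The Beta prior is conjugate to a Binomial/Bernoulli likelihood; the update adds successes to α and failures to β.
Posterior: Beta(α+k, β+n−k) = Beta(5.6+10, 3.8+33) = Beta(15.6, 36.8).
Var = αβ/((α+β)²(α+β+1)) = 15.6·36.8/(52.4²·53.4) = 0.003915.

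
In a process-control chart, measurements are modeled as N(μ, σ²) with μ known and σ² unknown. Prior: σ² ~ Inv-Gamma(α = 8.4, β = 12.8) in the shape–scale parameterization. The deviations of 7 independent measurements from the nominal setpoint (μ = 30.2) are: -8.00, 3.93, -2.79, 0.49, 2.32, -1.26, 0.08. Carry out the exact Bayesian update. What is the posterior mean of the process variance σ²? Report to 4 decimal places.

With known mean μ and an Inverse-Gamma(α, β) prior on σ², the Normal likelihood is conjugate: posterior is Inv-Gamma(α + n/2, β + Σ(xᵢ−μ)²/2).
Σ(xᵢ−μ)² = (-8.00)² + (3.93)² + (-2.79)² + (0.49)² + (2.32)² + (-1.26)² + (0.08)² = 94.4455.
Posterior: Inv-Gamma(8.4 + 7/2, 12.8 + 94.4455/2) = Inv-Gamma(11.90, 60.02275).
E[σ²|data] = β/(α−1) = 60.02275/10.90 = 5.5067.

5.5067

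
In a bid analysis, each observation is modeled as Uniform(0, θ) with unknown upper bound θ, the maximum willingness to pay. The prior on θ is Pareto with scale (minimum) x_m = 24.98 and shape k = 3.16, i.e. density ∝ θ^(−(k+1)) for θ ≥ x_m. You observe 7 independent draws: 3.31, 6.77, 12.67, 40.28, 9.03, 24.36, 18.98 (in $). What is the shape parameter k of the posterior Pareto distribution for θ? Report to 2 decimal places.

10.16

A Pareto(scale x_m, shape k) prior on the upper bound θ of Uniform(0, θ) is conjugate: posterior is Pareto(max(x_m, max xᵢ), k + n).
Sample maximum = 40.28; prior scale x_m = 24.98 → posterior scale = max = 40.28.
Posterior shape = 3.16 + 7 = 10.16.
Posterior shape k = 10.16.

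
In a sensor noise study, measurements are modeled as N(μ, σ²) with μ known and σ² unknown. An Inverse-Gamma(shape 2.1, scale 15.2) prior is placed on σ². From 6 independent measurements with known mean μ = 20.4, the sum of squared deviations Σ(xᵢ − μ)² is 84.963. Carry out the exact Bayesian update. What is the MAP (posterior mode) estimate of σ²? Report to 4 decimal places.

With known mean μ and an Inverse-Gamma(α, β) prior on σ², the Normal likelihood is conjugate: posterior is Inv-Gamma(α + n/2, β + Σ(xᵢ−μ)²/2).
Posterior: Inv-Gamma(2.1 + 6/2, 15.2 + 84.963/2) = Inv-Gamma(5.10, 57.6815).
Mode = β/(α+1) = 57.6815/6.10 = 9.4560.

9.4560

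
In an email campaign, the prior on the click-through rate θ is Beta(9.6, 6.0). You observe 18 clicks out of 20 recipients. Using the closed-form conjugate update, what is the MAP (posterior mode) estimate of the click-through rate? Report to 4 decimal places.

0.7917

The Beta prior is conjugate to a Binomial/Bernoulli likelihood; the update adds successes to α and failures to β.
Posterior: Beta(α+k, β+n−k) = Beta(9.6+18, 6.0+2) = Beta(27.6, 8.0).
Mode of Beta(a,b) for a,b>1 is (a−1)/(a+b−2) = 26.6/33.6 = 0.7917.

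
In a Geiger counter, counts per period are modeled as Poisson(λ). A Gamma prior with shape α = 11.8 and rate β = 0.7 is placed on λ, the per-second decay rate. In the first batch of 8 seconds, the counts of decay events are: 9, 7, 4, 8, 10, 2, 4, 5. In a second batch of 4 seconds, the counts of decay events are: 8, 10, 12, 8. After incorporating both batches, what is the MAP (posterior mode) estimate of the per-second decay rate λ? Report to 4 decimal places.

With a Gamma(shape α, rate β) prior, the Poisson likelihood is conjugate: the posterior is Gamma(α + ΣXᵢ, β + n).
Batch 1: sum of counts S = 49 over n = 8 seconds.
After batch 1: Gamma(α+S, β+n) = Gamma(11.8+49, 0.7+8) = Gamma(60.8, 8.7).
Batch 2: sum of counts S = 38 over n = 4 seconds.
After batch 2: Gamma(α+S, β+n) = Gamma(60.8+38, 8.7+4) = Gamma(98.8, 12.7).
Mode of Gamma(α,β) for α≥1 is (α−1)/β = 97.8/12.7 = 7.7008.

7.7008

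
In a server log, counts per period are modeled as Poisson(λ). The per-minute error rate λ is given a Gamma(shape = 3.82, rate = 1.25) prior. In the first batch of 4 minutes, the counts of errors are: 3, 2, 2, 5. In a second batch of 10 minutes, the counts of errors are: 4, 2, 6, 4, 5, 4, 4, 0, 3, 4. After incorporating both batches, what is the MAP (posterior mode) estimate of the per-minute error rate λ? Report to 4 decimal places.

With a Gamma(shape α, rate β) prior, the Poisson likelihood is conjugate: the posterior is Gamma(α + ΣXᵢ, β + n).
Batch 1: sum of counts S = 12 over n = 4 minutes.
After batch 1: Gamma(α+S, β+n) = Gamma(3.82+12, 1.25+4) = Gamma(15.82, 5.25).
Batch 2: sum of counts S = 36 over n = 10 minutes.
After batch 2: Gamma(α+S, β+n) = Gamma(15.82+36, 5.25+10) = Gamma(51.82, 15.25).
Mode of Gamma(α,β) for α≥1 is (α−1)/β = 50.82/15.25 = 3.3325.

3.3325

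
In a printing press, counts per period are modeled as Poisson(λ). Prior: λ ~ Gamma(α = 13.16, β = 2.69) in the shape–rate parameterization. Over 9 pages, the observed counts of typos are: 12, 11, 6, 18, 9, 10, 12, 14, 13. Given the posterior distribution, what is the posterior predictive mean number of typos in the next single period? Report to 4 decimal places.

With a Gamma(shape α, rate β) prior, the Poisson likelihood is conjugate: the posterior is Gamma(α + ΣXᵢ, β + n).
Sum of counts S = 105 over n = 9 pages.
Posterior: Gamma(α+S, β+n) = Gamma(13.16+105, 2.69+9) = Gamma(118.16, 11.69).
The predictive distribution for one future period is NegBinom with mean α/β = 10.1078.

10.1078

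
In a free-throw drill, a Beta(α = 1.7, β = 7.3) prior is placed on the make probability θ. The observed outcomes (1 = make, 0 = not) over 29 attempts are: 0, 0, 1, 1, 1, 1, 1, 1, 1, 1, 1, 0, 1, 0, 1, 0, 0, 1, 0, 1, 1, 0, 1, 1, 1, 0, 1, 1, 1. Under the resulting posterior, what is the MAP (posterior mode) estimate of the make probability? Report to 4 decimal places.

The Beta prior is conjugate to a Binomial/Bernoulli likelihood; the update adds successes to α and failures to β.
Posterior: Beta(α+k, β+n−k) = Beta(1.7+20, 7.3+9) = Beta(21.7, 16.3).
Mode of Beta(a,b) for a,b>1 is (a−1)/(a+b−2) = 20.7/36.0 = 0.5750.

0.5750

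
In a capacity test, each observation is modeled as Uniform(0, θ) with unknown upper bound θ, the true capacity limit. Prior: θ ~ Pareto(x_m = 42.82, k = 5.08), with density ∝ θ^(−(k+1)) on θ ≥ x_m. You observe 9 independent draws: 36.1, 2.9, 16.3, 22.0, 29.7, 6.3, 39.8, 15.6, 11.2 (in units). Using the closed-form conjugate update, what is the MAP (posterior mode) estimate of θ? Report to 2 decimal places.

A Pareto(scale x_m, shape k) prior on the upper bound θ of Uniform(0, θ) is conjugate: posterior is Pareto(max(x_m, max xᵢ), k + n).
Sample maximum = 39.8; prior scale x_m = 42.82 → posterior scale = max = 42.82.
Posterior shape = 5.08 + 9 = 14.08.
The Pareto density is decreasing on [x_m, ∞), so the mode is x_m = 42.82.

42.82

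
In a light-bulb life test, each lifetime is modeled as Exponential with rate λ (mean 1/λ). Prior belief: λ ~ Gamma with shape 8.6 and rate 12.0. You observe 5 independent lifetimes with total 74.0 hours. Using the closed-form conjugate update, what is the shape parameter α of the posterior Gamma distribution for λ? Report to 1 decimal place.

With a Gamma(shape α, rate β) prior on the exponential rate λ, the posterior after n observations with total T = Σxᵢ is Gamma(α+n, β+T).
Posterior: Gamma(8.6+5, 12.0+74.0) = Gamma(13.6, 86.0).
Posterior α = 13.6.

13.6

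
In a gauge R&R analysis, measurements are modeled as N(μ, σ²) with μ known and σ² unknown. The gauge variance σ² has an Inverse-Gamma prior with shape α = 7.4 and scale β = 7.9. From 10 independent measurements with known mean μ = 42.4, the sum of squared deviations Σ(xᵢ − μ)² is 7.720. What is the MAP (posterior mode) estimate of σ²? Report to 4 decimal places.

0.8776

With known mean μ and an Inverse-Gamma(α, β) prior on σ², the Normal likelihood is conjugate: posterior is Inv-Gamma(α + n/2, β + Σ(xᵢ−μ)²/2).
Posterior: Inv-Gamma(7.4 + 10/2, 7.9 + 7.720/2) = Inv-Gamma(12.40, 11.7600).
Mode = β/(α+1) = 11.7600/13.40 = 0.8776.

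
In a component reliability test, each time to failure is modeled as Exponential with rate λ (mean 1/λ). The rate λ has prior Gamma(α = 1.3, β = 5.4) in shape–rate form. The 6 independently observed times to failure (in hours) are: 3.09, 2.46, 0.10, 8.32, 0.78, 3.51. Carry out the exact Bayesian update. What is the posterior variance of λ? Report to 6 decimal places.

0.013040

With a Gamma(shape α, rate β) prior on the exponential rate λ, the posterior after n observations with total T = Σxᵢ is Gamma(α+n, β+T).
Sum of observations T = 18.26 hours; n = 6.
Posterior: Gamma(1.3+6, 5.4+18.26) = Gamma(7.3, 23.66).
Var = α/β² = 0.013040.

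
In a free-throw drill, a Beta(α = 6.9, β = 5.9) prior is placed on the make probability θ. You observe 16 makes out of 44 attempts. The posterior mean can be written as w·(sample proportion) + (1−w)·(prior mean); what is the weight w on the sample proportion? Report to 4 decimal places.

The Beta prior is conjugate to a Binomial/Bernoulli likelihood; the update adds successes to α and failures to β.
Posterior mean = (α₀+k)/(α₀+β₀+n) = [n/(α₀+β₀+n)]·(k/n) + [(α₀+β₀)/(α₀+β₀+n)]·α₀/(α₀+β₀), so only n and the prior enter the weight.
The weight on the data is w = n/(α₀+β₀+n) = 44/(6.9+5.9+44) = 44/56.8 = 0.7746.

0.7746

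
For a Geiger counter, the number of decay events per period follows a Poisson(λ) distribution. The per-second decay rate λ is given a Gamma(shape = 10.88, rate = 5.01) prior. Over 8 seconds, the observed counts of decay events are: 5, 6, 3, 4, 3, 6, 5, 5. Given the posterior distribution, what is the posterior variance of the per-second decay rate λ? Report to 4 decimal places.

0.2829

With a Gamma(shape α, rate β) prior, the Poisson likelihood is conjugate: the posterior is Gamma(α + ΣXᵢ, β + n).
Sum of counts S = 37 over n = 8 seconds.
Posterior: Gamma(α+S, β+n) = Gamma(10.88+37, 5.01+8) = Gamma(47.88, 13.01).
Var = α/β² = 47.88/13.01² = 0.2829.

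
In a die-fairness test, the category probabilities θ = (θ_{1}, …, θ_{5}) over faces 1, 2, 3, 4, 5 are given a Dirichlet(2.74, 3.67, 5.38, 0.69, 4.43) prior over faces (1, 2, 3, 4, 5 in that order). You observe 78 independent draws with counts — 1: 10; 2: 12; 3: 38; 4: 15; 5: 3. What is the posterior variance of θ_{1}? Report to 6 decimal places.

0.001212

The Dirichlet prior is conjugate to the Multinomial likelihood: each posterior αⱼ = prior αⱼ + observed count nⱼ.
Posterior concentration: (12.74, 15.67, 43.38, 15.69, 7.43), total = 94.91.
Var[θ_j] = α_j(Σα−α_j)/((Σα)²(Σα+1)) = 12.74·82.17/(94.91²·95.91) = 0.001212.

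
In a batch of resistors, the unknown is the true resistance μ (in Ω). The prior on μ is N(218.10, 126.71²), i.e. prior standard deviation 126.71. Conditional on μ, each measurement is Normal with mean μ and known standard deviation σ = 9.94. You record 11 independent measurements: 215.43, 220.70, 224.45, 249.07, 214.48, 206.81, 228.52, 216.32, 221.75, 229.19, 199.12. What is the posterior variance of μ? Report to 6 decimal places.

For Normal data with known variance σ², a Normal(μ₀, σ₀²) prior on μ is conjugate. Posterior precision = 1/σ₀² + n/σ²; posterior mean is the precision-weighted average of μ₀ and x̄.
σ₀² = 126.71² = 16055.4241, σ² = 9.94² = 98.8036; σ² + n·σ₀² = 98.8036 + 11·16055.4241 = 176708.4687.
Posterior precision = 1/σ₀² + n/σ² = 1/16055.4241 + 11/98.8036 = (σ² + n·σ₀²)/(σ₀²σ²) = 176708.4687/(16055.4241·98.8036); posterior variance σₙ² = σ₀²σ²/(σ² + n·σ₀²) = 16055.4241·98.8036/176708.4687 = 8.977123.

8.977123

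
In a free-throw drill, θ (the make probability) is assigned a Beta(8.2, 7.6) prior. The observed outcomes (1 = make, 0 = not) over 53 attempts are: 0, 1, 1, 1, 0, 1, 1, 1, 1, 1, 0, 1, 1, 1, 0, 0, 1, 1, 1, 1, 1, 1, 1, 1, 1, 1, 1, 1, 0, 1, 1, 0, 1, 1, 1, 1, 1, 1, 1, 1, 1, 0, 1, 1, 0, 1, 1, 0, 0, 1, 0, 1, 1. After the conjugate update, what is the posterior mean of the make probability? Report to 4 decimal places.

The Beta prior is conjugate to a Binomial/Bernoulli likelihood; the update adds successes to α and failures to β.
Posterior: Beta(α+k, β+n−k) = Beta(8.2+41, 7.6+12) = Beta(49.2, 19.6).
Posterior mean = α/(α+β) = 49.2/68.8 = 0.7151.

0.7151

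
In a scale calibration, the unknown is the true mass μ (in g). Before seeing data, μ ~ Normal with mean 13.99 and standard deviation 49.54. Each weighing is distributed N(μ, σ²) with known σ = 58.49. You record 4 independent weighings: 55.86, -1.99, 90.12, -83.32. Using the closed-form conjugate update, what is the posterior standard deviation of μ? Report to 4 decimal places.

For Normal data with known variance σ², a Normal(μ₀, σ₀²) prior on μ is conjugate. Posterior precision = 1/σ₀² + n/σ²; posterior mean is the precision-weighted average of μ₀ and x̄.
σ₀² = 49.54² = 2454.2116, σ² = 58.49² = 3421.0801; σ² + n·σ₀² = 3421.0801 + 4·2454.2116 = 13237.9265.
Posterior precision = 1/σ₀² + n/σ² = 1/2454.2116 + 4/3421.0801 = (σ² + n·σ₀²)/(σ₀²σ²) = 13237.9265/(2454.2116·3421.0801); posterior variance σₙ² = σ₀²σ²/(σ² + n·σ₀²) = 2454.2116·3421.0801/13237.9265 = 634.242414.
Posterior SD = √σₙ² = √(2454.2116·3421.0801/13237.9265) = 25.1842.

25.1842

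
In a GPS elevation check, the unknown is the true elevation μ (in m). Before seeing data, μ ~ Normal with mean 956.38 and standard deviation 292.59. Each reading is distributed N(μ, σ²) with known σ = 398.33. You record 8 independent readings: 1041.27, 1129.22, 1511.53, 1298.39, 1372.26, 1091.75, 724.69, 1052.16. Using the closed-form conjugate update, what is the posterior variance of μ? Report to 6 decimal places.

16102.759668

For Normal data with known variance σ², a Normal(μ₀, σ₀²) prior on μ is conjugate. Posterior precision = 1/σ₀² + n/σ²; posterior mean is the precision-weighted average of μ₀ and x̄.
σ₀² = 292.59² = 85608.9081, σ² = 398.33² = 158666.7889; σ² + n·σ₀² = 158666.7889 + 8·85608.9081 = 843538.0537.
Posterior precision = 1/σ₀² + n/σ² = 1/85608.9081 + 8/158666.7889 = (σ² + n·σ₀²)/(σ₀²σ²) = 843538.0537/(85608.9081·158666.7889); posterior variance σₙ² = σ₀²σ²/(σ² + n·σ₀²) = 85608.9081·158666.7889/843538.0537 = 16102.759668.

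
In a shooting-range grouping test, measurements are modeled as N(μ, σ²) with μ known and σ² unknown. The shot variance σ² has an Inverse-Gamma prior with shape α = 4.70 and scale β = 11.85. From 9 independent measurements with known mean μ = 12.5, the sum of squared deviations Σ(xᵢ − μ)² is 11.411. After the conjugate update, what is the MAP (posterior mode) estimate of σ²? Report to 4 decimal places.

With known mean μ and an Inverse-Gamma(α, β) prior on σ², the Normal likelihood is conjugate: posterior is Inv-Gamma(α + n/2, β + Σ(xᵢ−μ)²/2).
Posterior: Inv-Gamma(4.70 + 9/2, 11.85 + 11.411/2) = Inv-Gamma(9.20, 17.5555).
Mode = β/(α+1) = 17.5555/10.20 = 1.7211.

1.7211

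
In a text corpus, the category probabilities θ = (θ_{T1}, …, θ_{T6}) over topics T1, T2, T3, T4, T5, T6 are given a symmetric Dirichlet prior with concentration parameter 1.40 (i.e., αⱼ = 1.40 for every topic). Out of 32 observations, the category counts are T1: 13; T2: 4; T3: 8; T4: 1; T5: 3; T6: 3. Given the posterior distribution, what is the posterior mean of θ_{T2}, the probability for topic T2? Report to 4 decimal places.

The Dirichlet prior is conjugate to the Multinomial likelihood: each posterior αⱼ = prior αⱼ + observed count nⱼ.
Posterior concentration: (14.40, 5.40, 9.40, 2.40, 4.40, 4.40), total = 40.40.
E[θ_{T2}|data] = α_{T2}/Σα = 5.40/40.40 = 0.1337.

0.1337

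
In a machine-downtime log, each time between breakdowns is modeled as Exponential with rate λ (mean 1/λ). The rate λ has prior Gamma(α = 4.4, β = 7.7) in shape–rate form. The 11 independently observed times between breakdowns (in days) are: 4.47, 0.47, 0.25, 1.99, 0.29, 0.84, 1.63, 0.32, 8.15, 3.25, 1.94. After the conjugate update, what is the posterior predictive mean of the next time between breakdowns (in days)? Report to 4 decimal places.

With a Gamma(shape α, rate β) prior on the exponential rate λ, the posterior after n observations with total T = Σxᵢ is Gamma(α+n, β+T).
Sum of observations T = 23.60 days; n = 11.
Posterior: Gamma(4.4+11, 7.7+23.60) = Gamma(15.4, 31.30).
The predictive distribution for the next observation is Lomax; its mean is β/(α−1) = 31.30/14.4 = 2.1736.

2.1736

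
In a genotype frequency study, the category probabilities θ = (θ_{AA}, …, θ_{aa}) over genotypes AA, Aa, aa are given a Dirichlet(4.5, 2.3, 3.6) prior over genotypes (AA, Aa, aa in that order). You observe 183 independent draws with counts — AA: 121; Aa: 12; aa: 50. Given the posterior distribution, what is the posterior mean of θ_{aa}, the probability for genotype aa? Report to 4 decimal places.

The Dirichlet prior is conjugate to the Multinomial likelihood: each posterior αⱼ = prior αⱼ + observed count nⱼ.
Posterior concentration: (125.5, 14.3, 53.6), total = 193.4.
E[θ_{aa}|data] = α_{aa}/Σα = 53.6/193.4 = 0.2771.

0.2771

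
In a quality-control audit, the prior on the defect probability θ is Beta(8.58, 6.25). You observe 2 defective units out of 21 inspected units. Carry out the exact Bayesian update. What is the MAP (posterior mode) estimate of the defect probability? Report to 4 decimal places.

0.2832

The Beta prior is conjugate to a Binomial/Bernoulli likelihood; the update adds successes to α and failures to β.
Posterior: Beta(α+k, β+n−k) = Beta(8.58+2, 6.25+19) = Beta(10.58, 25.25).
Mode of Beta(a,b) for a,b>1 is (a−1)/(a+b−2) = 9.58/33.83 = 0.2832.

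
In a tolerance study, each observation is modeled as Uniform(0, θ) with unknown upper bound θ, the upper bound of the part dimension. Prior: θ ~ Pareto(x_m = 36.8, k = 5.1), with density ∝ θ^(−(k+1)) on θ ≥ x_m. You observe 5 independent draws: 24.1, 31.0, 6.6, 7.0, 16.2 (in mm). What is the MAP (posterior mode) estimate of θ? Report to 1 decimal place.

A Pareto(scale x_m, shape k) prior on the upper bound θ of Uniform(0, θ) is conjugate: posterior is Pareto(max(x_m, max xᵢ), k + n).
Sample maximum = 31.0; prior scale x_m = 36.8 → posterior scale = max = 36.8.
Posterior shape = 5.1 + 5 = 10.1.
The Pareto density is decreasing on [x_m, ∞), so the mode is x_m = 36.8.

36.8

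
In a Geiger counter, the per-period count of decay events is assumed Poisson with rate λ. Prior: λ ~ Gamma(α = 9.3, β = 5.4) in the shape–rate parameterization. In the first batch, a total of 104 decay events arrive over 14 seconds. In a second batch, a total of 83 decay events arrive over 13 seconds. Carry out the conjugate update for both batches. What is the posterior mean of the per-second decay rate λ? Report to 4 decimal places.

With a Gamma(shape α, rate β) prior, the Poisson likelihood is conjugate: the posterior is Gamma(α + ΣXᵢ, β + n).
After batch 1: Gamma(α+S, β+n) = Gamma(9.3+104, 5.4+14) = Gamma(113.3, 19.4).
After batch 2: Gamma(α+S, β+n) = Gamma(113.3+83, 19.4+13) = Gamma(196.3, 32.4).
Posterior mean = α/β = 196.3/32.4 = 6.0586.

6.0586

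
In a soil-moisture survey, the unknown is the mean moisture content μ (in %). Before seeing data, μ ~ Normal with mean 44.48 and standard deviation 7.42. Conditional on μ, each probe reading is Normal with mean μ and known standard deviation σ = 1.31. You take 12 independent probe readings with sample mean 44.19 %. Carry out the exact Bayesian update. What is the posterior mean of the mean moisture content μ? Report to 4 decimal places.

44.1908

For Normal data with known variance σ², a Normal(μ₀, σ₀²) prior on μ is conjugate. Posterior precision = 1/σ₀² + n/σ²; posterior mean is the precision-weighted average of μ₀ and x̄.
n·x̄ = 12·44.19 = 530.28.
σ₀² = 7.42² = 55.0564, σ² = 1.31² = 1.7161; σ² + n·σ₀² = 1.7161 + 12·55.0564 = 662.3929.
Posterior mean = (μ₀/σ₀² + n·x̄/σ²)/(1/σ₀² + n/σ²) = (σ²·μ₀ + σ₀²·n·x̄)/(σ² + n·σ₀²) = (1.7161·44.48 + 55.0564·530.28)/662.3929 = 29271.63992/662.3929 = 44.1908.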